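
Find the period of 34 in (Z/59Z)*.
58

59 is prime, so ord(34) divides φ(59) = 58.
Divisors of 58: 1, 2, 29, 58.
Repeated squaring: 34^1 ≡ 34, 34^2 ≡ 35, 34^4 ≡ 45, 34^8 ≡ 19, 34^16 ≡ 7, 34^32 ≡ 49 (mod 59).
Test 34^d mod 59 for each divisor d in increasing order:
34^1 ≡ 34
34^2 ≡ 35
34^29 = 34^16·34^8·34^4·34^1 ≡ 58
34^58 = 34^32·34^16·34^8·34^2 ≡ 1  ← first divisor giving 1
The order is 58.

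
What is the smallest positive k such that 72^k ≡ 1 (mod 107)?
106

107 is prime, so ord(72) divides φ(107) = 106.
Divisors of 106: 1, 2, 53, 106.
Repeated squaring: 72^1 ≡ 72, 72^2 ≡ 48, 72^4 ≡ 57, 72^8 ≡ 39, 72^16 ≡ 23, 72^32 ≡ 101, 72^64 ≡ 36 (mod 107).
Test 72^d mod 107 for each divisor d in increasing order:
72^1 ≡ 72
72^2 ≡ 48
72^53 = 72^32·72^16·72^4·72^1 ≡ 106
72^106 = 72^64·72^32·72^8·72^2 ≡ 1  ← first divisor giving 1
The order is 106.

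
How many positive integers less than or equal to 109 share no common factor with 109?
108

109 = 109
φ(n) = n × ∏(1 - 1/p) for each prime p dividing n
φ(109) = 109 × (1 - 1/109) = 108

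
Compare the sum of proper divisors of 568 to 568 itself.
deficient

Proper divisors of 568: sum = 1 + 2 + 4 + 8 + 71 + 142 + 284 = 512
Since 512 < 568, 568 is deficient.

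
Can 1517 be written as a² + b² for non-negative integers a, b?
19² + 34² (a=19, b=34)

Factorization: 1517 = 37 × 41
By Fermat: n is sum of two squares iff every prime p ≡ 3 (mod 4) appears to even power.
All primes ≡ 3 (mod 4) appear to even power.
Search a = 0, 1, 2, … for 1517 - a² a perfect square: first hit at a = 19: 1517 - 361 = 1156 = 34².
1517 = 19² + 34² = 361 + 1156 ✓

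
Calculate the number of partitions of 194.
2366022741845

p(n) counts ways to write n as a sum of positive integers (order ignored).
Euler's pentagonal recurrence: p(k) = p(k-1) + p(k-2) - p(k-5) - p(k-7) + p(k-12) + p(k-15) - ... (offsets j(3j∓1)/2, signs ++--, p(0)=1, p(<0)=0).
DP table for k = 0..193: p(0)=1, p(1)=1, p(2)=2, p(3)=3, p(4)=5, p(5)=7, p(6)=11, p(7)=15, p(8)=22, p(9)=30, p(10)=42, p(11)=56, p(12)=77, p(13)=101, p(14)=135, p(15)=176, p(16)=231, p(17)=297, p(18)=385, p(19)=490, p(20)=627, p(21)=792, p(22)=1002, p(23)=1255, p(24)=1575, p(25)=1958, p(26)=2436, p(27)=3010, p(28)=3718, p(29)=4565, p(30)=5604, p(31)=6842, p(32)=8349, p(33)=10143, p(34)=12310, p(35)=14883, p(36)=17977, p(37)=21637, p(38)=26015, p(39)=31185, p(40)=37338, p(41)=44583, p(42)=53174, p(43)=63261, p(44)=75175, p(45)=89134, p(46)=105558, p(47)=124754, p(48)=147273, p(49)=173525, p(50)=204226, p(51)=239943, p(52)=281589, p(53)=329931, p(54)=386155, p(55)=451276, p(56)=526823, p(57)=614154, p(58)=715220, p(59)=831820, p(60)=966467, p(61)=1121505, p(62)=1300156, p(63)=1505499, p(64)=1741630, p(65)=2012558, p(66)=2323520, p(67)=2679689, p(68)=3087735, p(69)=3554345, p(70)=4087968, p(71)=4697205, p(72)=5392783, p(73)=6185689, p(74)=7089500, p(75)=8118264, p(76)=9289091, p(77)=10619863, p(78)=12132164, p(79)=13848650, p(80)=15796476, p(81)=18004327, p(82)=20506255, p(83)=23338469, p(84)=26543660, p(85)=30167357, p(86)=34262962, p(87)=38887673, p(88)=44108109, p(89)=49995925, p(90)=56634173, p(91)=64112359, p(92)=72533807, p(93)=82010177, p(94)=92669720, p(95)=104651419, p(96)=118114304, p(97)=133230930, p(98)=150198136, p(99)=169229875, p(100)=190569292, p(101)=214481126, p(102)=241265379, p(103)=271248950, p(104)=304801365, p(105)=342325709, p(106)=384276336, p(107)=431149389, p(108)=483502844, p(109)=541946240, p(110)=607163746, p(111)=679903203, p(112)=761002156, p(113)=851376628, p(114)=952050665, p(115)=1064144451, p(116)=1188908248, p(117)=1327710076, p(118)=1482074143, p(119)=1653668665, p(120)=1844349560, p(121)=2056148051, p(122)=2291320912, p(123)=2552338241, p(124)=2841940500, p(125)=3163127352, p(126)=3519222692, p(127)=3913864295, p(128)=4351078600, p(129)=4835271870, p(130)=5371315400, p(131)=5964539504, p(132)=6620830889, p(133)=7346629512, p(134)=8149040695, p(135)=9035836076, p(136)=10015581680, p(137)=11097645016, p(138)=12292341831, p(139)=13610949895, p(140)=15065878135, p(141)=16670689208, p(142)=18440293320, p(143)=20390982757, p(144)=22540654445, p(145)=24908858009, p(146)=27517052599, p(147)=30388671978, p(148)=33549419497, p(149)=37027355200, p(150)=40853235313, p(151)=45060624582, p(152)=49686288421, p(153)=54770336324, p(154)=60356673280, p(155)=66493182097, p(156)=73232243759, p(157)=80630964769, p(158)=88751778802, p(159)=97662728555, p(160)=107438159466, p(161)=118159068427, p(162)=129913904637, p(163)=142798995930, p(164)=156919475295, p(165)=172389800255, p(166)=189334822579, p(167)=207890420102, p(168)=228204732751, p(169)=250438925115, p(170)=274768617130, p(171)=301384802048, p(172)=330495499613, p(173)=362326859895, p(174)=397125074750, p(175)=435157697830, p(176)=476715857290, p(177)=522115831195, p(178)=571701605655, p(179)=625846753120, p(180)=684957390936, p(181)=749474411781, p(182)=819876908323, p(183)=896684817527, p(184)=980462880430, p(185)=1071823774337, p(186)=1171432692373, p(187)=1280011042268, p(188)=1398341745571, p(189)=1527273599625, p(190)=1667727404093, p(191)=1820701100652, p(192)=1987276856363, p(193)=2168627105469.
Final step: p(194) = p(193) + p(192) - p(189) - p(187) + p(182) + p(179) - p(172) - p(168) + p(159) + p(154) - p(143) - p(137) + p(124) + p(117) - p(102) - p(94) + p(77) + p(68) - p(49) - p(39) + p(18) + p(7)
= 2168627105469 + 1987276856363 - 1527273599625 - 1280011042268 + 819876908323 + 625846753120 - 330495499613 - 228204732751 + 97662728555 + 60356673280 - 20390982757 - 11097645016 + 2841940500 + 1327710076 - 241265379 - 92669720 + 10619863 + 3087735 - 173525 - 31185 + 385 + 15
= 2366022741845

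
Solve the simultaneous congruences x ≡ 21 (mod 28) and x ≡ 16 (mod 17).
441

Using Chinese Remainder Theorem:
M = 28 × 17 = 476
M1 = 17, M2 = 28
y1 = 17^(-1) mod 28 = 5
y2 = 28^(-1) mod 17 = 14
x = (21×17×5 + 16×28×14) mod 476 = 441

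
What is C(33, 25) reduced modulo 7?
6

Using Lucas' theorem:
Write n=33 and k=25 in base 7:
n in base 7: [4, 5]
k in base 7: [3, 4]
C(33,25) mod 7 = ∏ C(n_i, k_i) mod 7
Digit binomials (mod 7): C(4,3) = 4; C(5,4) = 5
Product: 4 × 5 = 20 ≡ 6 (mod 7)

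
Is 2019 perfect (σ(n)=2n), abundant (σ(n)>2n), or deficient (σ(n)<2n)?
deficient

Proper divisors of 2019: sum = 1 + 3 + 673 = 677
Since 677 < 2019, 2019 is deficient.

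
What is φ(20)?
8

20 = 2^2 × 5
φ(n) = n × ∏(1 - 1/p) for each prime p dividing n
φ(20) = 20 × (1 - 1/2) × (1 - 1/5) = 8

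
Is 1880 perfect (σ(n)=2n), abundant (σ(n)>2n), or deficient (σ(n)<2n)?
abundant

Proper divisors of 1880: sum = 1 + 2 + 4 + 5 + 8 + 10 + 20 + 40 + 47 + 94 + 188 + 235 + 376 + 470 + 940 = 2440
Since 2440 > 1880, 1880 is abundant.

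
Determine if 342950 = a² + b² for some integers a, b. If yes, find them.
Not possible

Factorization: 342950 = 2 × 5^2 × 19^3
By Fermat: n is sum of two squares iff every prime p ≡ 3 (mod 4) appears to even power.
Prime(s) ≡ 3 (mod 4) with odd exponent: [(19, 3)]
Therefore 342950 cannot be expressed as a² + b².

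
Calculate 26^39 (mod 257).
59

Repeated squaring. Binary of 39 = 100111.
26^1 ≡ 26 (mod 257); 26^2 ≡ 162 (mod 257); 26^4 ≡ 30 (mod 257); 26^8 ≡ 129 (mod 257); 26^16 ≡ 193 (mod 257); 26^32 ≡ 241 (mod 257)
26^39 = 26^1 × 26^2 × 26^4 × 26^32 ≡ 59 (mod 257)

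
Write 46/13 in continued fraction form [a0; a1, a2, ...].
[3; 1, 1, 6]

Euclidean algorithm steps:
46 = 3 × 13 + 7
13 = 1 × 7 + 6
7 = 1 × 6 + 1
6 = 6 × 1 + 0
Continued fraction: [3; 1, 1, 6]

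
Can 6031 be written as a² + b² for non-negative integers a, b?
Not possible

Factorization: 6031 = 37 × 163
By Fermat: n is sum of two squares iff every prime p ≡ 3 (mod 4) appears to even power.
Prime(s) ≡ 3 (mod 4) with odd exponent: [(163, 1)]
Therefore 6031 cannot be expressed as a² + b².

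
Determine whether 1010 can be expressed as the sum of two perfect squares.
7² + 31² (a=7, b=31)

Factorization: 1010 = 2 × 5 × 101
By Fermat: n is sum of two squares iff every prime p ≡ 3 (mod 4) appears to even power.
All primes ≡ 3 (mod 4) appear to even power.
Search a = 0, 1, 2, … for 1010 - a² a perfect square: first hit at a = 7: 1010 - 49 = 961 = 31².
1010 = 7² + 31² = 49 + 961 ✓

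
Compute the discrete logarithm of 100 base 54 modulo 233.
62

Baby-step giant-step with step n = ⌈√233⌉ = 16.
Baby steps 54^j mod 233 (j:value) for j=0..15: 0:1, 1:54, 2:120, 3:189, 4:187, 5:79, 6:72, 7:160, 8:19, 9:94, 10:183, 11:96, 12:58, 13:103, 14:203, 15:11.
Giant-step multiplier: 54^(-16) ≡ 54^(232-16) = 54^216 ≡ 71 (mod 233).
Giant steps γ_i = 100·71^i mod 233: γ_0=100, γ_1=110, γ_2=121, γ_3=203 (in table at j=14).
x = i·n + j = 3·16 + 14 = 62.
Check: 54^62 ≡ 100 (mod 233).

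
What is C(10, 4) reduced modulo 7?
0

Using Lucas' theorem:
Write n=10 and k=4 in base 7:
n in base 7: [1, 3]
k in base 7: [0, 4]
C(10,4) mod 7 = ∏ C(n_i, k_i) mod 7
Digit binomials (mod 7): C(1,0) = 1; C(3,4) = 0 (k_i > n_i)
Product: 1 × 0 = 0 ≡ 0 (mod 7)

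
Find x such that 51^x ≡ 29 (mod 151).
126

Baby-step giant-step with step n = ⌈√151⌉ = 13.
Baby steps 51^j mod 151 (j:value) for j=0..12: 0:1, 1:51, 2:34, 3:73, 4:99, 5:66, 6:44, 7:130, 8:137, 9:41, 10:128, 11:35, 12:124.
Giant-step multiplier: 51^(-13) ≡ 51^(150-13) = 51^137 ≡ 109 (mod 151).
Giant steps γ_i = 29·109^i mod 151: γ_0=29, γ_1=141, γ_2=118, γ_3=27, γ_4=74, γ_5=63, γ_6=72, γ_7=147, γ_8=17, γ_9=41 (in table at j=9).
x = i·n + j = 9·13 + 9 = 126.
Check: 51^126 ≡ 29 (mod 151).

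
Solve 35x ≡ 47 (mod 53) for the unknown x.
x ≡ 18 (mod 53)

gcd(35, 53) = 1, which divides 47, so solutions exist.
Find 35^(-1) mod 53 by the extended Euclidean algorithm:
53 = 1 × 35 + 18  ⟹  18 = (1)·53 + (-1)·35
35 = 1 × 18 + 17  ⟹  17 = (-1)·53 + (2)·35
18 = 1 × 17 + 1  ⟹  1 = (2)·53 + (-3)·35
So (-3)·35 ≡ 1 (mod 53), i.e. 35^(-1) ≡ -3 ≡ 50 (mod 53).
x ≡ 50 × 47 = 2350 ≡ 18 (mod 53).
Check: 35 × 18 = 630 ≡ 47 (mod 53).
Unique solution: x ≡ 18 (mod 53)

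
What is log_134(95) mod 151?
94

Baby-step giant-step with step n = ⌈√151⌉ = 13.
Baby steps 134^j mod 151 (j:value) for j=0..12: 0:1, 1:134, 2:138, 3:70, 4:18, 5:147, 6:68, 7:52, 8:22, 9:79, 10:16, 11:30, 12:94.
Giant-step multiplier: 134^(-13) ≡ 134^(150-13) = 134^137 ≡ 12 (mod 151).
Giant steps γ_i = 95·12^i mod 151: γ_0=95, γ_1=83, γ_2=90, γ_3=23, γ_4=125, γ_5=141, γ_6=31, γ_7=70 (in table at j=3).
x = i·n + j = 7·13 + 3 = 94.
Check: 134^94 ≡ 95 (mod 151).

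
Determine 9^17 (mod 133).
74

Repeated squaring. Binary of 17 = 10001.
9^1 ≡ 9 (mod 133); 9^2 ≡ 81 (mod 133); 9^4 ≡ 44 (mod 133); 9^8 ≡ 74 (mod 133); 9^16 ≡ 23 (mod 133)
9^17 = 9^1 × 9^16 ≡ 74 (mod 133)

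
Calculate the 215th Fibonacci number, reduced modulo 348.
121

Matrix identity: Q^n = [[F_(n+1), F_n], [F_n, F_(n-1)]] with Q = [[1,1],[1,0]].
n = 215 = 11010111₂. Square-and-multiply, entries mod 348:
Q^1 = [[1,1],[1,0]]
Q^3 = (Q^1)²·Q = [[3,2],[2,1]]
Q^6 = (Q^3)² = [[13,8],[8,5]]
Q^13 = (Q^6)²·Q = [[29,233],[233,144]]
Q^26 = (Q^13)² = [[146,289],[289,205]]
Q^53 = (Q^26)²·Q = [[260,89],[89,171]]
Q^107 = (Q^53)²·Q = [[84,5],[5,79]]
Q^215 = (Q^107)²·Q = [[240,121],[121,119]]
F_215 mod 348 = Q^215[0][1] = 121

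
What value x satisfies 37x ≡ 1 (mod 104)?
45

gcd(37, 104) = 1, so the inverse exists.
Extended Euclidean algorithm on (104, 37):
104 = 2 × 37 + 30  ⟹  30 = (1)·104 + (-2)·37
37 = 1 × 30 + 7  ⟹  7 = (-1)·104 + (3)·37
30 = 4 × 7 + 2  ⟹  2 = (5)·104 + (-14)·37
7 = 3 × 2 + 1  ⟹  1 = (-16)·104 + (45)·37
So (45)·37 ≡ 1 (mod 104), i.e. 37^(-1) ≡ 45 (mod 104).
Check: 37 × 45 = 1665 ≡ 1 (mod 104)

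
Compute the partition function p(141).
16670689208

p(n) counts ways to write n as a sum of positive integers (order ignored).
Euler's pentagonal recurrence: p(k) = p(k-1) + p(k-2) - p(k-5) - p(k-7) + p(k-12) + p(k-15) - ... (offsets j(3j∓1)/2, signs ++--, p(0)=1, p(<0)=0).
DP table for k = 0..140: p(0)=1, p(1)=1, p(2)=2, p(3)=3, p(4)=5, p(5)=7, p(6)=11, p(7)=15, p(8)=22, p(9)=30, p(10)=42, p(11)=56, p(12)=77, p(13)=101, p(14)=135, p(15)=176, p(16)=231, p(17)=297, p(18)=385, p(19)=490, p(20)=627, p(21)=792, p(22)=1002, p(23)=1255, p(24)=1575, p(25)=1958, p(26)=2436, p(27)=3010, p(28)=3718, p(29)=4565, p(30)=5604, p(31)=6842, p(32)=8349, p(33)=10143, p(34)=12310, p(35)=14883, p(36)=17977, p(37)=21637, p(38)=26015, p(39)=31185, p(40)=37338, p(41)=44583, p(42)=53174, p(43)=63261, p(44)=75175, p(45)=89134, p(46)=105558, p(47)=124754, p(48)=147273, p(49)=173525, p(50)=204226, p(51)=239943, p(52)=281589, p(53)=329931, p(54)=386155, p(55)=451276, p(56)=526823, p(57)=614154, p(58)=715220, p(59)=831820, p(60)=966467, p(61)=1121505, p(62)=1300156, p(63)=1505499, p(64)=1741630, p(65)=2012558, p(66)=2323520, p(67)=2679689, p(68)=3087735, p(69)=3554345, p(70)=4087968, p(71)=4697205, p(72)=5392783, p(73)=6185689, p(74)=7089500, p(75)=8118264, p(76)=9289091, p(77)=10619863, p(78)=12132164, p(79)=13848650, p(80)=15796476, p(81)=18004327, p(82)=20506255, p(83)=23338469, p(84)=26543660, p(85)=30167357, p(86)=34262962, p(87)=38887673, p(88)=44108109, p(89)=49995925, p(90)=56634173, p(91)=64112359, p(92)=72533807, p(93)=82010177, p(94)=92669720, p(95)=104651419, p(96)=118114304, p(97)=133230930, p(98)=150198136, p(99)=169229875, p(100)=190569292, p(101)=214481126, p(102)=241265379, p(103)=271248950, p(104)=304801365, p(105)=342325709, p(106)=384276336, p(107)=431149389, p(108)=483502844, p(109)=541946240, p(110)=607163746, p(111)=679903203, p(112)=761002156, p(113)=851376628, p(114)=952050665, p(115)=1064144451, p(116)=1188908248, p(117)=1327710076, p(118)=1482074143, p(119)=1653668665, p(120)=1844349560, p(121)=2056148051, p(122)=2291320912, p(123)=2552338241, p(124)=2841940500, p(125)=3163127352, p(126)=3519222692, p(127)=3913864295, p(128)=4351078600, p(129)=4835271870, p(130)=5371315400, p(131)=5964539504, p(132)=6620830889, p(133)=7346629512, p(134)=8149040695, p(135)=9035836076, p(136)=10015581680, p(137)=11097645016, p(138)=12292341831, p(139)=13610949895, p(140)=15065878135.
Final step: p(141) = p(140) + p(139) - p(136) - p(134) + p(129) + p(126) - p(119) - p(115) + p(106) + p(101) - p(90) - p(84) + p(71) + p(64) - p(49) - p(41) + p(24) + p(15)
= 15065878135 + 13610949895 - 10015581680 - 8149040695 + 4835271870 + 3519222692 - 1653668665 - 1064144451 + 384276336 + 214481126 - 56634173 - 26543660 + 4697205 + 1741630 - 173525 - 44583 + 1575 + 176
= 16670689208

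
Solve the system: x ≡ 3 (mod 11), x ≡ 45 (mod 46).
91

Using Chinese Remainder Theorem:
M = 11 × 46 = 506
M1 = 46, M2 = 11
y1 = 46^(-1) mod 11 = 6
y2 = 11^(-1) mod 46 = 21
x = (3×46×6 + 45×11×21) mod 506 = 91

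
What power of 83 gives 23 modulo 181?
173

Baby-step giant-step with step n = ⌈√181⌉ = 14.
Baby steps 83^j mod 181 (j:value) for j=0..13: 0:1, 1:83, 2:11, 3:8, 4:121, 5:88, 6:64, 7:63, 8:161, 9:150, 10:142, 11:21, 12:114, 13:50.
Giant-step multiplier: 83^(-14) ≡ 83^(180-14) = 83^166 ≡ 167 (mod 181).
Giant steps γ_i = 23·167^i mod 181: γ_0=23, γ_1=40, γ_2=164, γ_3=57, γ_4=107, γ_5=131, γ_6=157, γ_7=155, γ_8=2, γ_9=153, γ_10=30, γ_11=123, γ_12=88 (in table at j=5).
x = i·n + j = 12·14 + 5 = 173.
Check: 83^173 ≡ 23 (mod 181).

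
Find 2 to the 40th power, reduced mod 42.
16

Repeated squaring. Binary of 40 = 101000.
2^1 ≡ 2 (mod 42); 2^2 ≡ 4 (mod 42); 2^4 ≡ 16 (mod 42); 2^8 ≡ 4 (mod 42); 2^16 ≡ 16 (mod 42); 2^32 ≡ 4 (mod 42)
2^40 = 2^8 × 2^32 ≡ 16 (mod 42)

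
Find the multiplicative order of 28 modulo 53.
13

53 is prime, so ord(28) divides φ(53) = 52.
Divisors of 52: 1, 2, 4, 13, 26, 52.
Repeated squaring: 28^1 ≡ 28, 28^2 ≡ 42, 28^4 ≡ 15, 28^8 ≡ 13, 28^16 ≡ 10, 28^32 ≡ 47 (mod 53).
Test 28^d mod 53 for each divisor d in increasing order:
28^1 ≡ 28
28^2 ≡ 42
28^4 ≡ 15
28^13 = 28^8·28^4·28^1 ≡ 1  ← first divisor giving 1
The order is 13.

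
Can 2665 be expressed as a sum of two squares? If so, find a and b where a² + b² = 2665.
8² + 51² (a=8, b=51)

Factorization: 2665 = 5 × 13 × 41
By Fermat: n is sum of two squares iff every prime p ≡ 3 (mod 4) appears to even power.
All primes ≡ 3 (mod 4) appear to even power.
Search a = 0, 1, 2, … for 2665 - a² a perfect square: first hit at a = 8: 2665 - 64 = 2601 = 51².
2665 = 8² + 51² = 64 + 2601 ✓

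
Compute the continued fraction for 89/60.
[1; 2, 14, 2]

Euclidean algorithm steps:
89 = 1 × 60 + 29
60 = 2 × 29 + 2
29 = 14 × 2 + 1
2 = 2 × 1 + 0
Continued fraction: [1; 2, 14, 2]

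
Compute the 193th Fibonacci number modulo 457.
165

Matrix identity: Q^n = [[F_(n+1), F_n], [F_n, F_(n-1)]] with Q = [[1,1],[1,0]].
n = 193 = 11000001₂. Square-and-multiply, entries mod 457:
Q^1 = [[1,1],[1,0]]
Q^3 = (Q^1)²·Q = [[3,2],[2,1]]
Q^6 = (Q^3)² = [[13,8],[8,5]]
Q^12 = (Q^6)² = [[233,144],[144,89]]
Q^24 = (Q^12)² = [[77,211],[211,323]]
Q^48 = (Q^24)² = [[180,312],[312,325]]
Q^96 = (Q^48)² = [[413,352],[352,61]]
Q^193 = (Q^96)²·Q = [[208,165],[165,43]]
F_193 mod 457 = Q^193[0][1] = 165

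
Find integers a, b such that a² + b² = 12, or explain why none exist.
Not possible

Factorization: 12 = 2^2 × 3
By Fermat: n is sum of two squares iff every prime p ≡ 3 (mod 4) appears to even power.
Prime(s) ≡ 3 (mod 4) with odd exponent: [(3, 1)]
Therefore 12 cannot be expressed as a² + b².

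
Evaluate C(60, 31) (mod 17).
0

Using Lucas' theorem:
Write n=60 and k=31 in base 17:
n in base 17: [3, 9]
k in base 17: [1, 14]
C(60,31) mod 17 = ∏ C(n_i, k_i) mod 17
Digit binomials (mod 17): C(3,1) = 3; C(9,14) = 0 (k_i > n_i)
Product: 3 × 0 = 0 ≡ 0 (mod 17)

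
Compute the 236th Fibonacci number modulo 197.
177

Matrix identity: Q^n = [[F_(n+1), F_n], [F_n, F_(n-1)]] with Q = [[1,1],[1,0]].
n = 236 = 11101100₂. Square-and-multiply, entries mod 197:
Q^1 = [[1,1],[1,0]]
Q^3 = (Q^1)²·Q = [[3,2],[2,1]]
Q^7 = (Q^3)²·Q = [[21,13],[13,8]]
Q^14 = (Q^7)² = [[19,180],[180,36]]
Q^29 = (Q^14)²·Q = [[109,59],[59,50]]
Q^59 = (Q^29)²·Q = [[118,193],[193,122]]
Q^118 = (Q^59)² = [[150,25],[25,125]]
Q^236 = (Q^118)² = [[76,177],[177,96]]
F_236 mod 197 = Q^236[0][1] = 177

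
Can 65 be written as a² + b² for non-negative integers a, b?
1² + 8² (a=1, b=8)

Factorization: 65 = 5 × 13
By Fermat: n is sum of two squares iff every prime p ≡ 3 (mod 4) appears to even power.
All primes ≡ 3 (mod 4) appear to even power.
Search a = 0, 1, 2, … for 65 - a² a perfect square: first hit at a = 1: 65 - 1 = 64 = 8².
65 = 1² + 8² = 1 + 64 ✓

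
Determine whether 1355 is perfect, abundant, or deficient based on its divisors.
deficient

Proper divisors of 1355: sum = 1 + 5 + 271 = 277
Since 277 < 1355, 1355 is deficient.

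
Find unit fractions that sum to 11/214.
1/20 + 1/714 + 1/763980

Greedy algorithm:
11/214: ceiling(214/11) = 20, use 1/20
3/2140: ceiling(2140/3) = 714, use 1/714
1/763980: ceiling(763980/1) = 763980, use 1/763980
Result: 11/214 = 1/20 + 1/714 + 1/763980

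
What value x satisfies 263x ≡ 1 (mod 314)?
197

gcd(263, 314) = 1, so the inverse exists.
Extended Euclidean algorithm on (314, 263):
314 = 1 × 263 + 51  ⟹  51 = (1)·314 + (-1)·263
263 = 5 × 51 + 8  ⟹  8 = (-5)·314 + (6)·263
51 = 6 × 8 + 3  ⟹  3 = (31)·314 + (-37)·263
8 = 2 × 3 + 2  ⟹  2 = (-67)·314 + (80)·263
3 = 1 × 2 + 1  ⟹  1 = (98)·314 + (-117)·263
So (-117)·263 ≡ 1 (mod 314), i.e. 263^(-1) ≡ -117 ≡ 197 (mod 314).
Check: 263 × 197 = 51811 ≡ 1 (mod 314)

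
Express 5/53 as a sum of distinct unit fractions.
1/11 + 1/292 + 1/170236

Greedy algorithm:
5/53: ceiling(53/5) = 11, use 1/11
2/583: ceiling(583/2) = 292, use 1/292
1/170236: ceiling(170236/1) = 170236, use 1/170236
Result: 5/53 = 1/11 + 1/292 + 1/170236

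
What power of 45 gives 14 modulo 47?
36

Baby-step giant-step with step n = ⌈√47⌉ = 7.
Baby steps 45^j mod 47 (j:value) for j=0..6: 0:1, 1:45, 2:4, 3:39, 4:16, 5:15, 6:17.
Giant-step multiplier: 45^(-7) ≡ 45^(46-7) = 45^39 ≡ 29 (mod 47).
Giant steps γ_i = 14·29^i mod 47: γ_0=14, γ_1=30, γ_2=24, γ_3=38, γ_4=21, γ_5=45 (in table at j=1).
x = i·n + j = 5·7 + 1 = 36.
Check: 45^36 ≡ 14 (mod 47).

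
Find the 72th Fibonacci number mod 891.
837

Matrix identity: Q^n = [[F_(n+1), F_n], [F_n, F_(n-1)]] with Q = [[1,1],[1,0]].
n = 72 = 1001000₂. Square-and-multiply, entries mod 891:
Q^1 = [[1,1],[1,0]]
Q^2 = (Q^1)² = [[2,1],[1,1]]
Q^4 = (Q^2)² = [[5,3],[3,2]]
Q^9 = (Q^4)²·Q = [[55,34],[34,21]]
Q^18 = (Q^9)² = [[617,802],[802,706]]
Q^36 = (Q^18)² = [[134,756],[756,269]]
Q^72 = (Q^36)² = [[541,837],[837,595]]
F_72 mod 891 = Q^72[0][1] = 837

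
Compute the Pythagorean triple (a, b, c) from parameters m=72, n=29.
(4343, 4176, 6025)

Euclid's formula: a = m² - n², b = 2mn, c = m² + n²
m = 72, n = 29
a = 72² - 29² = 5184 - 841 = 4343
b = 2 × 72 × 29 = 4176
c = 72² + 29² = 5184 + 841 = 6025
Verification: 4343² + 4176² = 18861649 + 17438976 = 36300625 = 6025² ✓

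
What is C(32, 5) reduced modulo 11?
10

Using Lucas' theorem:
Write n=32 and k=5 in base 11:
n in base 11: [2, 10]
k in base 11: [0, 5]
C(32,5) mod 11 = ∏ C(n_i, k_i) mod 11
Digit binomials (mod 11): C(2,0) = 1; C(10,5) = 252 ≡ 10
Product: 1 × 10 = 10 ≡ 10 (mod 11)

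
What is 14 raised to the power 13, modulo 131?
78

Repeated squaring. Binary of 13 = 1101.
14^1 ≡ 14 (mod 131); 14^2 ≡ 65 (mod 131); 14^4 ≡ 33 (mod 131); 14^8 ≡ 41 (mod 131)
14^13 = 14^1 × 14^4 × 14^8 ≡ 78 (mod 131)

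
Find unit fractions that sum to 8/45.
1/6 + 1/90

Greedy algorithm:
8/45: ceiling(45/8) = 6, use 1/6
1/90: ceiling(90/1) = 90, use 1/90
Result: 8/45 = 1/6 + 1/90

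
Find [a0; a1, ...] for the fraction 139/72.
[1; 1, 13, 2, 2]

Euclidean algorithm steps:
139 = 1 × 72 + 67
72 = 1 × 67 + 5
67 = 13 × 5 + 2
5 = 2 × 2 + 1
2 = 2 × 1 + 0
Continued fraction: [1; 1, 13, 2, 2]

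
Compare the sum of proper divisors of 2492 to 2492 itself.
abundant

Proper divisors of 2492: sum = 1 + 2 + 4 + 7 + 14 + 28 + 89 + 178 + 356 + 623 + 1246 = 2548
Since 2548 > 2492, 2492 is abundant.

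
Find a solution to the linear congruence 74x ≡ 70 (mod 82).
x ≡ 22 (mod 41)

gcd(74, 82) = 2, which divides 70, so solutions exist.
Divide through by 2: 37x ≡ 35 (mod 41).
Find 37^(-1) mod 41 by the extended Euclidean algorithm:
41 = 1 × 37 + 4  ⟹  4 = (1)·41 + (-1)·37
37 = 9 × 4 + 1  ⟹  1 = (-9)·41 + (10)·37
So (10)·37 ≡ 1 (mod 41), i.e. 37^(-1) ≡ 10 (mod 41).
x ≡ 10 × 35 = 350 ≡ 22 (mod 41).
Check: 74 × 22 = 1628 ≡ 70 (mod 82).
x ≡ 22 (mod 41), giving 2 solutions mod 82.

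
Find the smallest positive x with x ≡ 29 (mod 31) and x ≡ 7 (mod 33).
370

Using Chinese Remainder Theorem:
M = 31 × 33 = 1023
M1 = 33, M2 = 31
y1 = 33^(-1) mod 31 = 16
y2 = 31^(-1) mod 33 = 16
x = (29×33×16 + 7×31×16) mod 1023 = 370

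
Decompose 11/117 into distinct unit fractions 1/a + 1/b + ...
1/11 + 1/322 + 1/414414

Greedy algorithm:
11/117: ceiling(117/11) = 11, use 1/11
4/1287: ceiling(1287/4) = 322, use 1/322
1/414414: ceiling(414414/1) = 414414, use 1/414414
Result: 11/117 = 1/11 + 1/322 + 1/414414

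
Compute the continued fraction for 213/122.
[1; 1, 2, 1, 14, 2]

Euclidean algorithm steps:
213 = 1 × 122 + 91
122 = 1 × 91 + 31
91 = 2 × 31 + 29
31 = 1 × 29 + 2
29 = 14 × 2 + 1
2 = 2 × 1 + 0
Continued fraction: [1; 1, 2, 1, 14, 2]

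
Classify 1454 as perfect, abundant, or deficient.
deficient

Proper divisors of 1454: sum = 1 + 2 + 727 = 730
Since 730 < 1454, 1454 is deficient.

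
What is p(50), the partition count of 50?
204226

p(n) counts ways to write n as a sum of positive integers (order ignored).
Euler's pentagonal recurrence: p(k) = p(k-1) + p(k-2) - p(k-5) - p(k-7) + p(k-12) + p(k-15) - ... (offsets j(3j∓1)/2, signs ++--, p(0)=1, p(<0)=0).
DP table for k = 0..49: p(0)=1, p(1)=1, p(2)=2, p(3)=3, p(4)=5, p(5)=7, p(6)=11, p(7)=15, p(8)=22, p(9)=30, p(10)=42, p(11)=56, p(12)=77, p(13)=101, p(14)=135, p(15)=176, p(16)=231, p(17)=297, p(18)=385, p(19)=490, p(20)=627, p(21)=792, p(22)=1002, p(23)=1255, p(24)=1575, p(25)=1958, p(26)=2436, p(27)=3010, p(28)=3718, p(29)=4565, p(30)=5604, p(31)=6842, p(32)=8349, p(33)=10143, p(34)=12310, p(35)=14883, p(36)=17977, p(37)=21637, p(38)=26015, p(39)=31185, p(40)=37338, p(41)=44583, p(42)=53174, p(43)=63261, p(44)=75175, p(45)=89134, p(46)=105558, p(47)=124754, p(48)=147273, p(49)=173525.
Final step: p(50) = p(49) + p(48) - p(45) - p(43) + p(38) + p(35) - p(28) - p(24) + p(15) + p(10)
= 173525 + 147273 - 89134 - 63261 + 26015 + 14883 - 3718 - 1575 + 176 + 42
= 204226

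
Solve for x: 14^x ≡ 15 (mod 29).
15

Baby-step giant-step with step n = ⌈√29⌉ = 6.
Baby steps 14^j mod 29 (j:value) for j=0..5: 0:1, 1:14, 2:22, 3:18, 4:20, 5:19.
Giant-step multiplier: 14^(-6) ≡ 14^(28-6) = 14^22 ≡ 6 (mod 29).
Giant steps γ_i = 15·6^i mod 29: γ_0=15, γ_1=3, γ_2=18 (in table at j=3).
x = i·n + j = 2·6 + 3 = 15.
Check: 14^15 ≡ 15 (mod 29).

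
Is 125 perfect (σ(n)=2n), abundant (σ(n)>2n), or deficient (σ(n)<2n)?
deficient

Proper divisors of 125: sum = 1 + 5 + 25 = 31
Since 31 < 125, 125 is deficient.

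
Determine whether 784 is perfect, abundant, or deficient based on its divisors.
abundant

Proper divisors of 784: sum = 1 + 2 + 4 + 7 + 8 + 14 + 16 + 28 + 49 + 56 + 98 + 112 + 196 + 392 = 983
Since 983 > 784, 784 is abundant.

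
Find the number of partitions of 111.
679903203

p(n) counts ways to write n as a sum of positive integers (order ignored).
Euler's pentagonal recurrence: p(k) = p(k-1) + p(k-2) - p(k-5) - p(k-7) + p(k-12) + p(k-15) - ... (offsets j(3j∓1)/2, signs ++--, p(0)=1, p(<0)=0).
DP table for k = 0..110: p(0)=1, p(1)=1, p(2)=2, p(3)=3, p(4)=5, p(5)=7, p(6)=11, p(7)=15, p(8)=22, p(9)=30, p(10)=42, p(11)=56, p(12)=77, p(13)=101, p(14)=135, p(15)=176, p(16)=231, p(17)=297, p(18)=385, p(19)=490, p(20)=627, p(21)=792, p(22)=1002, p(23)=1255, p(24)=1575, p(25)=1958, p(26)=2436, p(27)=3010, p(28)=3718, p(29)=4565, p(30)=5604, p(31)=6842, p(32)=8349, p(33)=10143, p(34)=12310, p(35)=14883, p(36)=17977, p(37)=21637, p(38)=26015, p(39)=31185, p(40)=37338, p(41)=44583, p(42)=53174, p(43)=63261, p(44)=75175, p(45)=89134, p(46)=105558, p(47)=124754, p(48)=147273, p(49)=173525, p(50)=204226, p(51)=239943, p(52)=281589, p(53)=329931, p(54)=386155, p(55)=451276, p(56)=526823, p(57)=614154, p(58)=715220, p(59)=831820, p(60)=966467, p(61)=1121505, p(62)=1300156, p(63)=1505499, p(64)=1741630, p(65)=2012558, p(66)=2323520, p(67)=2679689, p(68)=3087735, p(69)=3554345, p(70)=4087968, p(71)=4697205, p(72)=5392783, p(73)=6185689, p(74)=7089500, p(75)=8118264, p(76)=9289091, p(77)=10619863, p(78)=12132164, p(79)=13848650, p(80)=15796476, p(81)=18004327, p(82)=20506255, p(83)=23338469, p(84)=26543660, p(85)=30167357, p(86)=34262962, p(87)=38887673, p(88)=44108109, p(89)=49995925, p(90)=56634173, p(91)=64112359, p(92)=72533807, p(93)=82010177, p(94)=92669720, p(95)=104651419, p(96)=118114304, p(97)=133230930, p(98)=150198136, p(99)=169229875, p(100)=190569292, p(101)=214481126, p(102)=241265379, p(103)=271248950, p(104)=304801365, p(105)=342325709, p(106)=384276336, p(107)=431149389, p(108)=483502844, p(109)=541946240, p(110)=607163746.
Final step: p(111) = p(110) + p(109) - p(106) - p(104) + p(99) + p(96) - p(89) - p(85) + p(76) + p(71) - p(60) - p(54) + p(41) + p(34) - p(19) - p(11)
= 607163746 + 541946240 - 384276336 - 304801365 + 169229875 + 118114304 - 49995925 - 30167357 + 9289091 + 4697205 - 966467 - 386155 + 44583 + 12310 - 490 - 56
= 679903203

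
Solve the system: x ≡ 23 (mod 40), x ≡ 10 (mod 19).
143

Using Chinese Remainder Theorem:
M = 40 × 19 = 760
M1 = 19, M2 = 40
y1 = 19^(-1) mod 40 = 19
y2 = 40^(-1) mod 19 = 10
x = (23×19×19 + 10×40×10) mod 760 = 143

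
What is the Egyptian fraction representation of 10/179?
1/18 + 1/3222

Greedy algorithm:
10/179: ceiling(179/10) = 18, use 1/18
1/3222: ceiling(3222/1) = 3222, use 1/3222
Result: 10/179 = 1/18 + 1/3222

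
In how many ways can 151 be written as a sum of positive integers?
45060624582

p(n) counts ways to write n as a sum of positive integers (order ignored).
Euler's pentagonal recurrence: p(k) = p(k-1) + p(k-2) - p(k-5) - p(k-7) + p(k-12) + p(k-15) - ... (offsets j(3j∓1)/2, signs ++--, p(0)=1, p(<0)=0).
DP table for k = 0..150: p(0)=1, p(1)=1, p(2)=2, p(3)=3, p(4)=5, p(5)=7, p(6)=11, p(7)=15, p(8)=22, p(9)=30, p(10)=42, p(11)=56, p(12)=77, p(13)=101, p(14)=135, p(15)=176, p(16)=231, p(17)=297, p(18)=385, p(19)=490, p(20)=627, p(21)=792, p(22)=1002, p(23)=1255, p(24)=1575, p(25)=1958, p(26)=2436, p(27)=3010, p(28)=3718, p(29)=4565, p(30)=5604, p(31)=6842, p(32)=8349, p(33)=10143, p(34)=12310, p(35)=14883, p(36)=17977, p(37)=21637, p(38)=26015, p(39)=31185, p(40)=37338, p(41)=44583, p(42)=53174, p(43)=63261, p(44)=75175, p(45)=89134, p(46)=105558, p(47)=124754, p(48)=147273, p(49)=173525, p(50)=204226, p(51)=239943, p(52)=281589, p(53)=329931, p(54)=386155, p(55)=451276, p(56)=526823, p(57)=614154, p(58)=715220, p(59)=831820, p(60)=966467, p(61)=1121505, p(62)=1300156, p(63)=1505499, p(64)=1741630, p(65)=2012558, p(66)=2323520, p(67)=2679689, p(68)=3087735, p(69)=3554345, p(70)=4087968, p(71)=4697205, p(72)=5392783, p(73)=6185689, p(74)=7089500, p(75)=8118264, p(76)=9289091, p(77)=10619863, p(78)=12132164, p(79)=13848650, p(80)=15796476, p(81)=18004327, p(82)=20506255, p(83)=23338469, p(84)=26543660, p(85)=30167357, p(86)=34262962, p(87)=38887673, p(88)=44108109, p(89)=49995925, p(90)=56634173, p(91)=64112359, p(92)=72533807, p(93)=82010177, p(94)=92669720, p(95)=104651419, p(96)=118114304, p(97)=133230930, p(98)=150198136, p(99)=169229875, p(100)=190569292, p(101)=214481126, p(102)=241265379, p(103)=271248950, p(104)=304801365, p(105)=342325709, p(106)=384276336, p(107)=431149389, p(108)=483502844, p(109)=541946240, p(110)=607163746, p(111)=679903203, p(112)=761002156, p(113)=851376628, p(114)=952050665, p(115)=1064144451, p(116)=1188908248, p(117)=1327710076, p(118)=1482074143, p(119)=1653668665, p(120)=1844349560, p(121)=2056148051, p(122)=2291320912, p(123)=2552338241, p(124)=2841940500, p(125)=3163127352, p(126)=3519222692, p(127)=3913864295, p(128)=4351078600, p(129)=4835271870, p(130)=5371315400, p(131)=5964539504, p(132)=6620830889, p(133)=7346629512, p(134)=8149040695, p(135)=9035836076, p(136)=10015581680, p(137)=11097645016, p(138)=12292341831, p(139)=13610949895, p(140)=15065878135, p(141)=16670689208, p(142)=18440293320, p(143)=20390982757, p(144)=22540654445, p(145)=24908858009, p(146)=27517052599, p(147)=30388671978, p(148)=33549419497, p(149)=37027355200, p(150)=40853235313.
Final step: p(151) = p(150) + p(149) - p(146) - p(144) + p(139) + p(136) - p(129) - p(125) + p(116) + p(111) - p(100) - p(94) + p(81) + p(74) - p(59) - p(51) + p(34) + p(25) - p(6)
= 40853235313 + 37027355200 - 27517052599 - 22540654445 + 13610949895 + 10015581680 - 4835271870 - 3163127352 + 1188908248 + 679903203 - 190569292 - 92669720 + 18004327 + 7089500 - 831820 - 239943 + 12310 + 1958 - 11
= 45060624582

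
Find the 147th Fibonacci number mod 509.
278

Matrix identity: Q^n = [[F_(n+1), F_n], [F_n, F_(n-1)]] with Q = [[1,1],[1,0]].
n = 147 = 10010011₂. Square-and-multiply, entries mod 509:
Q^1 = [[1,1],[1,0]]
Q^2 = (Q^1)² = [[2,1],[1,1]]
Q^4 = (Q^2)² = [[5,3],[3,2]]
Q^9 = (Q^4)²·Q = [[55,34],[34,21]]
Q^18 = (Q^9)² = [[109,39],[39,70]]
Q^36 = (Q^18)² = [[168,364],[364,313]]
Q^73 = (Q^36)²·Q = [[373,385],[385,497]]
Q^147 = (Q^73)²·Q = [[306,278],[278,28]]
F_147 mod 509 = Q^147[0][1] = 278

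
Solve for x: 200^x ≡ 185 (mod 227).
112

Baby-step giant-step with step n = ⌈√227⌉ = 16.
Baby steps 200^j mod 227 (j:value) for j=0..15: 0:1, 1:200, 2:48, 3:66, 4:34, 5:217, 6:43, 7:201, 8:21, 9:114, 10:100, 11:24, 12:33, 13:17, 14:222, 15:135.
Giant-step multiplier: 200^(-16) ≡ 200^(226-16) = 200^210 ≡ 192 (mod 227).
Giant steps γ_i = 185·192^i mod 227: γ_0=185, γ_1=108, γ_2=79, γ_3=186, γ_4=73, γ_5=169, γ_6=214, γ_7=1 (in table at j=0).
x = i·n + j = 7·16 + 0 = 112.
Check: 200^112 ≡ 185 (mod 227).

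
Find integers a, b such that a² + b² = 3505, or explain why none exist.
16² + 57² (a=16, b=57)

Factorization: 3505 = 5 × 701
By Fermat: n is sum of two squares iff every prime p ≡ 3 (mod 4) appears to even power.
All primes ≡ 3 (mod 4) appear to even power.
Search a = 0, 1, 2, … for 3505 - a² a perfect square: first hit at a = 16: 3505 - 256 = 3249 = 57².
3505 = 16² + 57² = 256 + 3249 ✓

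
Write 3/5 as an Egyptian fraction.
1/2 + 1/10

Greedy algorithm:
3/5: ceiling(5/3) = 2, use 1/2
1/10: ceiling(10/1) = 10, use 1/10
Result: 3/5 = 1/2 + 1/10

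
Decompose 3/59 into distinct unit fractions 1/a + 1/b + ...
1/20 + 1/1180

Greedy algorithm:
3/59: ceiling(59/3) = 20, use 1/20
1/1180: ceiling(1180/1) = 1180, use 1/1180
Result: 3/59 = 1/20 + 1/1180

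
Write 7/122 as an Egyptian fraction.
1/18 + 1/549

Greedy algorithm:
7/122: ceiling(122/7) = 18, use 1/18
1/549: ceiling(549/1) = 549, use 1/549
Result: 7/122 = 1/18 + 1/549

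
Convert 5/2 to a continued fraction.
[2; 2]

Euclidean algorithm steps:
5 = 2 × 2 + 1
2 = 2 × 1 + 0
Continued fraction: [2; 2]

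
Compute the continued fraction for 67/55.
[1; 4, 1, 1, 2, 2]

Euclidean algorithm steps:
67 = 1 × 55 + 12
55 = 4 × 12 + 7
12 = 1 × 7 + 5
7 = 1 × 5 + 2
5 = 2 × 2 + 1
2 = 2 × 1 + 0
Continued fraction: [1; 4, 1, 1, 2, 2]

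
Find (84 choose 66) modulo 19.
0

Using Lucas' theorem:
Write n=84 and k=66 in base 19:
n in base 19: [4, 8]
k in base 19: [3, 9]
C(84,66) mod 19 = ∏ C(n_i, k_i) mod 19
Digit binomials (mod 19): C(4,3) = 4; C(8,9) = 0 (k_i > n_i)
Product: 4 × 0 = 0 ≡ 0 (mod 19)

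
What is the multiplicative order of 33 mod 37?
9

37 is prime, so ord(33) divides φ(37) = 36.
Divisors of 36: 1, 2, 3, 4, 6, 9, 12, 18, 36.
Repeated squaring: 33^1 ≡ 33, 33^2 ≡ 16, 33^4 ≡ 34, 33^8 ≡ 9, 33^16 ≡ 7, 33^32 ≡ 12 (mod 37).
Test 33^d mod 37 for each divisor d in increasing order:
33^1 ≡ 33
33^2 ≡ 16
33^3 = 33^2·33^1 ≡ 10
33^4 ≡ 34
33^6 = 33^4·33^2 ≡ 26
33^9 = 33^8·33^1 ≡ 1  ← first divisor giving 1
The order is 9.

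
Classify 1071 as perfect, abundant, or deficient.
deficient

Proper divisors of 1071: sum = 1 + 3 + 7 + 9 + 17 + 21 + 51 + 63 + 119 + 153 + 357 = 801
Since 801 < 1071, 1071 is deficient.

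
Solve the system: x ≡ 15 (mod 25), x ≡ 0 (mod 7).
140

Using Chinese Remainder Theorem:
M = 25 × 7 = 175
M1 = 7, M2 = 25
y1 = 7^(-1) mod 25 = 18
y2 = 25^(-1) mod 7 = 2
x = (15×7×18 + 0×25×2) mod 175 = 140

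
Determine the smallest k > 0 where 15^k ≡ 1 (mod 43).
21

43 is prime, so ord(15) divides φ(43) = 42.
Divisors of 42: 1, 2, 3, 6, 7, 14, 21, 42.
Repeated squaring: 15^1 ≡ 15, 15^2 ≡ 10, 15^4 ≡ 14, 15^8 ≡ 24, 15^16 ≡ 17, 15^32 ≡ 31 (mod 43).
Test 15^d mod 43 for each divisor d in increasing order:
15^1 ≡ 15
15^2 ≡ 10
15^3 = 15^2·15^1 ≡ 21
15^6 = 15^4·15^2 ≡ 11
15^7 = 15^4·15^2·15^1 ≡ 36
15^14 = 15^8·15^4·15^2 ≡ 6
15^21 = 15^16·15^4·15^1 ≡ 1  ← first divisor giving 1
The order is 21.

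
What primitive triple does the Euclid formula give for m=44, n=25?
(1311, 2200, 2561)

Euclid's formula: a = m² - n², b = 2mn, c = m² + n²
m = 44, n = 25
a = 44² - 25² = 1936 - 625 = 1311
b = 2 × 44 × 25 = 2200
c = 44² + 25² = 1936 + 625 = 2561
Verification: 1311² + 2200² = 1718721 + 4840000 = 6558721 = 2561² ✓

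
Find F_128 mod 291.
123

Matrix identity: Q^n = [[F_(n+1), F_n], [F_n, F_(n-1)]] with Q = [[1,1],[1,0]].
n = 128 = 10000000₂. Square-and-multiply, entries mod 291:
Q^1 = [[1,1],[1,0]]
Q^2 = (Q^1)² = [[2,1],[1,1]]
Q^4 = (Q^2)² = [[5,3],[3,2]]
Q^8 = (Q^4)² = [[34,21],[21,13]]
Q^16 = (Q^8)² = [[142,114],[114,28]]
Q^32 = (Q^16)² = [[277,174],[174,103]]
Q^64 = (Q^32)² = [[208,63],[63,145]]
Q^128 = (Q^64)² = [[91,123],[123,259]]
F_128 mod 291 = Q^128[0][1] = 123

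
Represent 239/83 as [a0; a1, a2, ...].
[2; 1, 7, 3, 3]

Euclidean algorithm steps:
239 = 2 × 83 + 73
83 = 1 × 73 + 10
73 = 7 × 10 + 3
10 = 3 × 3 + 1
3 = 3 × 1 + 0
Continued fraction: [2; 1, 7, 3, 3]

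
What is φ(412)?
204

412 = 2^2 × 103
φ(n) = n × ∏(1 - 1/p) for each prime p dividing n
φ(412) = 412 × (1 - 1/2) × (1 - 1/103) = 204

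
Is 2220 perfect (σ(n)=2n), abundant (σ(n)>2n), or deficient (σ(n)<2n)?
abundant

Proper divisors of 2220: sum = 1 + 2 + 3 + 4 + 5 + 6 + 10 + 12 + ... + 444 + 555 + 740 + 1110 (23 divisors) = 4164
Since 4164 > 2220, 2220 is abundant.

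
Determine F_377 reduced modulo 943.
818

Matrix identity: Q^n = [[F_(n+1), F_n], [F_n, F_(n-1)]] with Q = [[1,1],[1,0]].
n = 377 = 101111001₂. Square-and-multiply, entries mod 943:
Q^1 = [[1,1],[1,0]]
Q^2 = (Q^1)² = [[2,1],[1,1]]
Q^5 = (Q^2)²·Q = [[8,5],[5,3]]
Q^11 = (Q^5)²·Q = [[144,89],[89,55]]
Q^23 = (Q^11)²·Q = [[161,367],[367,737]]
Q^47 = (Q^23)²·Q = [[759,300],[300,459]]
Q^94 = (Q^47)² = [[323,459],[459,807]]
Q^188 = (Q^94)² = [[48,20],[20,28]]
Q^377 = (Q^188)²·Q = [[452,818],[818,577]]
F_377 mod 943 = Q^377[0][1] = 818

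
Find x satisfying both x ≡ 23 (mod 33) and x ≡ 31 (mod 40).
551

Using Chinese Remainder Theorem:
M = 33 × 40 = 1320
M1 = 40, M2 = 33
y1 = 40^(-1) mod 33 = 19
y2 = 33^(-1) mod 40 = 17
x = (23×40×19 + 31×33×17) mod 1320 = 551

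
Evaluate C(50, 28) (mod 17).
15

Using Lucas' theorem:
Write n=50 and k=28 in base 17:
n in base 17: [2, 16]
k in base 17: [1, 11]
C(50,28) mod 17 = ∏ C(n_i, k_i) mod 17
Digit binomials (mod 17): C(2,1) = 2; C(16,11) = 4368 ≡ 16
Product: 2 × 16 = 32 ≡ 15 (mod 17)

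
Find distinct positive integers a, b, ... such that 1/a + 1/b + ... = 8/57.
1/8 + 1/66 + 1/5016

Greedy algorithm:
8/57: ceiling(57/8) = 8, use 1/8
7/456: ceiling(456/7) = 66, use 1/66
1/5016: ceiling(5016/1) = 5016, use 1/5016
Result: 8/57 = 1/8 + 1/66 + 1/5016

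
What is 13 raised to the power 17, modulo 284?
113

Repeated squaring. Binary of 17 = 10001.
13^1 ≡ 13 (mod 284); 13^2 ≡ 169 (mod 284); 13^4 ≡ 161 (mod 284); 13^8 ≡ 77 (mod 284); 13^16 ≡ 249 (mod 284)
13^17 = 13^1 × 13^16 ≡ 113 (mod 284)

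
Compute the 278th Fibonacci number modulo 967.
590

Matrix identity: Q^n = [[F_(n+1), F_n], [F_n, F_(n-1)]] with Q = [[1,1],[1,0]].
n = 278 = 100010110₂. Square-and-multiply, entries mod 967:
Q^1 = [[1,1],[1,0]]
Q^2 = (Q^1)² = [[2,1],[1,1]]
Q^4 = (Q^2)² = [[5,3],[3,2]]
Q^8 = (Q^4)² = [[34,21],[21,13]]
Q^17 = (Q^8)²·Q = [[650,630],[630,20]]
Q^34 = (Q^17)² = [[351,488],[488,830]]
Q^69 = (Q^34)²·Q = [[650,654],[654,963]]
Q^139 = (Q^69)²·Q = [[128,223],[223,872]]
Q^278 = (Q^139)² = [[357,590],[590,734]]
F_278 mod 967 = Q^278[0][1] = 590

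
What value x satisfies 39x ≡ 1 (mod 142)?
51

gcd(39, 142) = 1, so the inverse exists.
Extended Euclidean algorithm on (142, 39):
142 = 3 × 39 + 25  ⟹  25 = (1)·142 + (-3)·39
39 = 1 × 25 + 14  ⟹  14 = (-1)·142 + (4)·39
25 = 1 × 14 + 11  ⟹  11 = (2)·142 + (-7)·39
14 = 1 × 11 + 3  ⟹  3 = (-3)·142 + (11)·39
11 = 3 × 3 + 2  ⟹  2 = (11)·142 + (-40)·39
3 = 1 × 2 + 1  ⟹  1 = (-14)·142 + (51)·39
So (51)·39 ≡ 1 (mod 142), i.e. 39^(-1) ≡ 51 (mod 142).
Check: 39 × 51 = 1989 ≡ 1 (mod 142)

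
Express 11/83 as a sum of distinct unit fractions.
1/8 + 1/133 + 1/88312

Greedy algorithm:
11/83: ceiling(83/11) = 8, use 1/8
5/664: ceiling(664/5) = 133, use 1/133
1/88312: ceiling(88312/1) = 88312, use 1/88312
Result: 11/83 = 1/8 + 1/133 + 1/88312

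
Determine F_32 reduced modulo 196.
161

Matrix identity: Q^n = [[F_(n+1), F_n], [F_n, F_(n-1)]] with Q = [[1,1],[1,0]].
n = 32 = 100000₂. Square-and-multiply, entries mod 196:
Q^1 = [[1,1],[1,0]]
Q^2 = (Q^1)² = [[2,1],[1,1]]
Q^4 = (Q^2)² = [[5,3],[3,2]]
Q^8 = (Q^4)² = [[34,21],[21,13]]
Q^16 = (Q^8)² = [[29,7],[7,22]]
Q^32 = (Q^16)² = [[106,161],[161,141]]
F_32 mod 196 = Q^32[0][1] = 161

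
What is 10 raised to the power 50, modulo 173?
81

Repeated squaring. Binary of 50 = 110010.
10^1 ≡ 10 (mod 173); 10^2 ≡ 100 (mod 173); 10^4 ≡ 139 (mod 173); 10^8 ≡ 118 (mod 173); 10^16 ≡ 84 (mod 173); 10^32 ≡ 136 (mod 173)
10^50 = 10^2 × 10^16 × 10^32 ≡ 81 (mod 173)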